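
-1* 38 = -38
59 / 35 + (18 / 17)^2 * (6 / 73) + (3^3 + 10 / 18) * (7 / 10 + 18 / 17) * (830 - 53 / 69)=801270499949 / 19936665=40190.80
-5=-5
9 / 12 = 3 / 4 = 0.75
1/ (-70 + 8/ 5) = -5/ 342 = -0.01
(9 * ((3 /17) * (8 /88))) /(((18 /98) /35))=5145 /187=27.51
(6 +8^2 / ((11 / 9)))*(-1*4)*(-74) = 190032 / 11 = 17275.64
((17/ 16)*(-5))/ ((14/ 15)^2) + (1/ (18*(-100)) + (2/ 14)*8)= -3497117/ 705600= -4.96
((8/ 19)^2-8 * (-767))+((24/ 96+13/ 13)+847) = 10085513/ 1444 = 6984.43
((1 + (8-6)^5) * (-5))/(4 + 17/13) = -715/23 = -31.09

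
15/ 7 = 2.14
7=7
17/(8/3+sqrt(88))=-51/91+153 * sqrt(22)/364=1.41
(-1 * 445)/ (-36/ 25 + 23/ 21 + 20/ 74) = 8644125/ 1447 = 5973.83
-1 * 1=-1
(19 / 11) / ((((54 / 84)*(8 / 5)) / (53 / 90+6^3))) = 363.72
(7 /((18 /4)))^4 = 38416 /6561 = 5.86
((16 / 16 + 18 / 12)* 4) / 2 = 5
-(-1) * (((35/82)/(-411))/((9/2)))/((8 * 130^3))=-7/533111716800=-0.00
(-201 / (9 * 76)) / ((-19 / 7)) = 469 / 4332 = 0.11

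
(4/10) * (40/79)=16/79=0.20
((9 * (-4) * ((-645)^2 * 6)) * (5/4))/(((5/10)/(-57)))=12805249500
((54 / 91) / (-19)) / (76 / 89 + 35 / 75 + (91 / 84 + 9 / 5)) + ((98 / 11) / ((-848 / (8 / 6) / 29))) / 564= -0.01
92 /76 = 23 /19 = 1.21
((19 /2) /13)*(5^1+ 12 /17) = 1843 /442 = 4.17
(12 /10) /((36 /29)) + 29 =899 /30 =29.97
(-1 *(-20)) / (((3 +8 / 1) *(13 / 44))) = 80 / 13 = 6.15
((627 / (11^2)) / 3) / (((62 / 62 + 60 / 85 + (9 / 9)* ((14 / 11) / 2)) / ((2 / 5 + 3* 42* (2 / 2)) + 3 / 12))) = 818159 / 8760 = 93.40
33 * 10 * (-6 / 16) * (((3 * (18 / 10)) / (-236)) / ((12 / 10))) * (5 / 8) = 22275 / 15104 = 1.47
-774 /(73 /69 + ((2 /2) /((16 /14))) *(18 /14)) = -427248 /1205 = -354.56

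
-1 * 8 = -8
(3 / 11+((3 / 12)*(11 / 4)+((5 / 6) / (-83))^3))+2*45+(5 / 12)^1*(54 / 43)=91.48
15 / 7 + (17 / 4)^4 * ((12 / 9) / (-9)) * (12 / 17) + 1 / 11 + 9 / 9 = -342445 / 11088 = -30.88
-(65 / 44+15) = -725 / 44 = -16.48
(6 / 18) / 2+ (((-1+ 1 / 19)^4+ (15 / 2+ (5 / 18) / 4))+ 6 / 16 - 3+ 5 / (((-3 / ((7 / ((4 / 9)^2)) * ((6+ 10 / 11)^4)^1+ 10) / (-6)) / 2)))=27737015158952710 / 17172267849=1615221.44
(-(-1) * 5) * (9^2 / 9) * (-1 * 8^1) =-360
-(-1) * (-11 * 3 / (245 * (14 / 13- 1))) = -429 / 245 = -1.75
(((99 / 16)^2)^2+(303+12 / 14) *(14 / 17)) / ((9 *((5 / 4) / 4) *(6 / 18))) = 1830.39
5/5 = 1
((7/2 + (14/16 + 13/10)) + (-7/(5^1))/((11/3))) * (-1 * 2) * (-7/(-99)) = -16303/21780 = -0.75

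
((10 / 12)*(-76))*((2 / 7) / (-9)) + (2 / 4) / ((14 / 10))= 895 / 378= 2.37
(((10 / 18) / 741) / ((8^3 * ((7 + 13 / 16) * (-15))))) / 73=-1 / 5842044000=-0.00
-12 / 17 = -0.71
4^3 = 64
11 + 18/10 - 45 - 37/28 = -4693/140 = -33.52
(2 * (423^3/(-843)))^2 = 2546007543848484/78961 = 32243861448.67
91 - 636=-545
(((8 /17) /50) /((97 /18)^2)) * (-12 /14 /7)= -7776 /195942425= -0.00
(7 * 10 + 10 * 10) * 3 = 510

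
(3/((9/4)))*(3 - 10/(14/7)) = -2.67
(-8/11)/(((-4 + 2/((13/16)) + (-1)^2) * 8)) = 13/77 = 0.17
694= 694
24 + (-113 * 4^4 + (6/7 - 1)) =-202329/7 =-28904.14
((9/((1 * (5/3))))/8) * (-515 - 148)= -17901/40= -447.52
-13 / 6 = -2.17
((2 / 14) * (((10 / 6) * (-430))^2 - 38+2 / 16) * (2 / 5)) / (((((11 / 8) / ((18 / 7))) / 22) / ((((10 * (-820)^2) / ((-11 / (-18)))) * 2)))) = 14321386578355200 / 539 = 26570290497876.07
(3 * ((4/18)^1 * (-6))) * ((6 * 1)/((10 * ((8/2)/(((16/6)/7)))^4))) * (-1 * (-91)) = -832/46305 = -0.02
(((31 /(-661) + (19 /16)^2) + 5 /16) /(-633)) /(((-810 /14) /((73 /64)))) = 28980343 /555277565952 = 0.00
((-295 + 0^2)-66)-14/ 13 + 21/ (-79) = -372126/ 1027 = -362.34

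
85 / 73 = 1.16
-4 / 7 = -0.57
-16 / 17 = -0.94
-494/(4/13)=-3211/2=-1605.50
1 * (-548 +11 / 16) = -8757 / 16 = -547.31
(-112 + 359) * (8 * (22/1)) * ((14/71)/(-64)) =-19019/142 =-133.94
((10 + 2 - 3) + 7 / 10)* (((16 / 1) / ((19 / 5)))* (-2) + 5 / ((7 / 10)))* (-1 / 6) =1649 / 798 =2.07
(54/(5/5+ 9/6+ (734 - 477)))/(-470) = -18/40655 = -0.00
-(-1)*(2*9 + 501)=519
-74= -74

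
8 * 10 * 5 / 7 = 57.14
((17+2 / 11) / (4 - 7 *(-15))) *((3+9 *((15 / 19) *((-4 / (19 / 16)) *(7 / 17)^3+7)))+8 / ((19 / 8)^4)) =564539941602 / 69789110957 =8.09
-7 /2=-3.50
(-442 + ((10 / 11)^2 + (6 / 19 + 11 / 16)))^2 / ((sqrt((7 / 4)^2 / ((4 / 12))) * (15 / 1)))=262155702235729 * sqrt(3) / 106553684160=4261.39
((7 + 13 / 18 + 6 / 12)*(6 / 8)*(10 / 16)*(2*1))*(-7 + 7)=0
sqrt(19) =4.36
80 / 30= 8 / 3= 2.67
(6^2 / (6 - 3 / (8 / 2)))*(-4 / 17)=-192 / 119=-1.61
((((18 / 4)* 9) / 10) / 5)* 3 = 243 / 100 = 2.43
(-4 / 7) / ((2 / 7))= -2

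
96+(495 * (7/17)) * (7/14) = 197.91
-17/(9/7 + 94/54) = -3213/572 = -5.62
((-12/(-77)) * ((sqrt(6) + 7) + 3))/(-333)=-40/8547 - 4 * sqrt(6)/8547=-0.01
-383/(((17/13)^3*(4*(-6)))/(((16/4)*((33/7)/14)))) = 9255961/962948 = 9.61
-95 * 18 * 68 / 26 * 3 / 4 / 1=-3354.23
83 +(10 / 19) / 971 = 1531277 / 18449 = 83.00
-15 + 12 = -3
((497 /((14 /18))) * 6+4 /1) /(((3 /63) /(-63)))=-5077674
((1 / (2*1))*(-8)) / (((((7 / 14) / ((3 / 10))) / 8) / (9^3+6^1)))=-14112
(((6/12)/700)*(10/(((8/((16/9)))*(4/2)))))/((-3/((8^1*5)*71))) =-142/189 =-0.75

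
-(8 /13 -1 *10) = 122 /13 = 9.38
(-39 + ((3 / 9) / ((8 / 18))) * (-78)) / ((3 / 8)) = -260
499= 499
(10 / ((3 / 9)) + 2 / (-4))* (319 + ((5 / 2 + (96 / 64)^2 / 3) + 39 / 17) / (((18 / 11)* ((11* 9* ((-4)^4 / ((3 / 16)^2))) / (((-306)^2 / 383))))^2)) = 11857690326902357603 / 1260048915365888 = 9410.50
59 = 59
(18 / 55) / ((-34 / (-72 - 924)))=8964 / 935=9.59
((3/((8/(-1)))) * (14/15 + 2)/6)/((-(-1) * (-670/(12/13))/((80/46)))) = 44/100165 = 0.00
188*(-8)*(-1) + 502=2006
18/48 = 3/8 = 0.38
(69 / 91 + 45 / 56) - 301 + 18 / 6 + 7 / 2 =-213259 / 728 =-292.94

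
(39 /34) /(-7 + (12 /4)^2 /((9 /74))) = 39 /2278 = 0.02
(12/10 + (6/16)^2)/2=429/640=0.67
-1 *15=-15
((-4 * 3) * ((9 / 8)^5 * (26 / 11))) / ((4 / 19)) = -43755309 / 180224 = -242.78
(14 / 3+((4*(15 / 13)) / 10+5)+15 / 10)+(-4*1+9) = 1297 / 78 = 16.63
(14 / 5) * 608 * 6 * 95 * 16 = 15525888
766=766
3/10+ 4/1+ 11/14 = 178/35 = 5.09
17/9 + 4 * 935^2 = 3496901.89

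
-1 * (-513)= 513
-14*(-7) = 98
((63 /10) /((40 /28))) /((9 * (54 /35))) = 343 /1080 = 0.32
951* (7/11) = 6657/11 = 605.18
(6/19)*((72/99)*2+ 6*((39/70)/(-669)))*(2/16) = 373353/6524980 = 0.06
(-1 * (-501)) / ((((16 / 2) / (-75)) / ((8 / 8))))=-37575 / 8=-4696.88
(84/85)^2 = 7056/7225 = 0.98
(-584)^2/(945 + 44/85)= 360.71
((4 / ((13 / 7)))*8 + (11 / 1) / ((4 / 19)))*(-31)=-2153.90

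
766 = 766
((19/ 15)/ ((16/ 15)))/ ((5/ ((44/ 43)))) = 209/ 860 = 0.24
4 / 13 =0.31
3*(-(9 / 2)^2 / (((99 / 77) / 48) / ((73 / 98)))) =-11826 / 7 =-1689.43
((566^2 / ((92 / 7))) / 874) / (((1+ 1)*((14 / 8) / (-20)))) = -1601780 / 10051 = -159.37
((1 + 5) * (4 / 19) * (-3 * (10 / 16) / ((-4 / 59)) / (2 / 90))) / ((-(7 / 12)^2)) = -4301100 / 931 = -4619.87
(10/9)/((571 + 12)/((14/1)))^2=1960/3059001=0.00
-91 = -91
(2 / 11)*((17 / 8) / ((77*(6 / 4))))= 0.00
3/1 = 3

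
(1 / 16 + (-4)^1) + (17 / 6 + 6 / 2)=1.90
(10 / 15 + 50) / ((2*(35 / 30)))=152 / 7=21.71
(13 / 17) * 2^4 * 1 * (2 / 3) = 416 / 51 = 8.16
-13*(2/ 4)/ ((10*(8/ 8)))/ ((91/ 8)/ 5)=-0.29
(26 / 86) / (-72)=-13 / 3096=-0.00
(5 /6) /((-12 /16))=-10 /9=-1.11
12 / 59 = 0.20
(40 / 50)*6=24 / 5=4.80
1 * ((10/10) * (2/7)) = 2/7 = 0.29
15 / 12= 5 / 4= 1.25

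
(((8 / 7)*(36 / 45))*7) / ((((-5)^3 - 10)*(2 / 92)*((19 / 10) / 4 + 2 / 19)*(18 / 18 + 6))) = -223744 / 416745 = -0.54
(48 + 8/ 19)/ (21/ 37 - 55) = -17020/ 19133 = -0.89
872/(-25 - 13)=-436/19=-22.95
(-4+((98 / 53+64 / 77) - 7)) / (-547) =33953 / 2232307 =0.02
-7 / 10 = -0.70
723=723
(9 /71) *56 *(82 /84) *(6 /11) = 2952 /781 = 3.78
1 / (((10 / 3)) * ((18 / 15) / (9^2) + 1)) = 81 / 274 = 0.30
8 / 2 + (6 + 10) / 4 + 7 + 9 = 24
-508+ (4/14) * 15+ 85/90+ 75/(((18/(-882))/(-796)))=368524451/126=2924797.23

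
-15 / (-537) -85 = -15210 / 179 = -84.97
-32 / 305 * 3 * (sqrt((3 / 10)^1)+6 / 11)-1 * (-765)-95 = 2247274 / 3355-48 * sqrt(30) / 1525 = 669.66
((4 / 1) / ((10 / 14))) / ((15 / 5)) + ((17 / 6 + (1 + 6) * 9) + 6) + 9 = 82.70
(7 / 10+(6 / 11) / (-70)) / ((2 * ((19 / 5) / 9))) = 0.82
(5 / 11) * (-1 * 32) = -160 / 11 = -14.55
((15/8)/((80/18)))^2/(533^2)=729/1163628544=0.00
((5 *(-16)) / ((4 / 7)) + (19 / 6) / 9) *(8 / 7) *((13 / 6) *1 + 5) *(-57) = 12321994 / 189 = 65195.74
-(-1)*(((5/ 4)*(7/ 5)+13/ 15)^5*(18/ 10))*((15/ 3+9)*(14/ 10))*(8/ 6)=4674060635293/ 810000000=5770.45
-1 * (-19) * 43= 817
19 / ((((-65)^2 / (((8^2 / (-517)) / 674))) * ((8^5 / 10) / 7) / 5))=-133 / 15075686912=-0.00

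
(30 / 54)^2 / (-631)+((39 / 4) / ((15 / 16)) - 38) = -7053443 / 255555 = -27.60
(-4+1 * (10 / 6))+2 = -1 / 3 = -0.33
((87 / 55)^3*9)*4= 23706108 / 166375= 142.49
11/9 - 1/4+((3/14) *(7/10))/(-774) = 15047/15480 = 0.97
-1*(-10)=10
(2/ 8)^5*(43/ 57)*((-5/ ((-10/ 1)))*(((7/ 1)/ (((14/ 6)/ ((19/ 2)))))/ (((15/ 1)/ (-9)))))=-129/ 20480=-0.01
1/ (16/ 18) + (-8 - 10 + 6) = -87/ 8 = -10.88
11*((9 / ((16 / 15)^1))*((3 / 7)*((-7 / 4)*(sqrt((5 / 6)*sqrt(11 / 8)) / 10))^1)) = -6.88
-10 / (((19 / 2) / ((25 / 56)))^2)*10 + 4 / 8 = 19753 / 70756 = 0.28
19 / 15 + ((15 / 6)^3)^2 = 235591 / 960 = 245.41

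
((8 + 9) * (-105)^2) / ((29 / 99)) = 18555075 / 29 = 639830.17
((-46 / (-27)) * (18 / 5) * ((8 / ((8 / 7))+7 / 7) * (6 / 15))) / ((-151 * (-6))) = 736 / 33975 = 0.02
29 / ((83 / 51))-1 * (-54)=5961 / 83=71.82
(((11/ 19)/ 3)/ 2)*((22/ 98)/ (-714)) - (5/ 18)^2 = -1385407/ 17947818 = -0.08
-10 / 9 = -1.11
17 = 17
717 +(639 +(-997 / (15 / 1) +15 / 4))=77597 / 60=1293.28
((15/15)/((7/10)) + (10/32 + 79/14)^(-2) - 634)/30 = -984940342/46713345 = -21.08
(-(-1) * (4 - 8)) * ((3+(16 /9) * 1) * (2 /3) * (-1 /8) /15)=43 /405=0.11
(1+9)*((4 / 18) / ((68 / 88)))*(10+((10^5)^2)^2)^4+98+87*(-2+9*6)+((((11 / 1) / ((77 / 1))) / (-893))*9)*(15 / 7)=1925308000000000000770123200000000000115518480000000000007701232000000000000223474242007 / 6694821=287581699346405228873202600000000000000000000000000000000000000000000000000000000.00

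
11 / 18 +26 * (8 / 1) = 3755 / 18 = 208.61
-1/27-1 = -28/27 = -1.04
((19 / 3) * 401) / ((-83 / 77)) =-586663 / 249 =-2356.08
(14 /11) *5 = 70 /11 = 6.36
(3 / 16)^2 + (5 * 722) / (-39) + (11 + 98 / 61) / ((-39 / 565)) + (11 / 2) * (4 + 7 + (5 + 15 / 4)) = -101425277 / 609024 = -166.54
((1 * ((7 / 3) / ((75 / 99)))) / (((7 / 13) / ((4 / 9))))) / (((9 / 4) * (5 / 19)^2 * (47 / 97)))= 80118896 / 2379375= 33.67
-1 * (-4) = 4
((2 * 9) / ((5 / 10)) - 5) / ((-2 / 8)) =-124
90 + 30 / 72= 1085 / 12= 90.42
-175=-175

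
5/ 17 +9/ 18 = 27/ 34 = 0.79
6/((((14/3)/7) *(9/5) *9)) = 5/9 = 0.56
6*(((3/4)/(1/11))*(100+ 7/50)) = 495693/100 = 4956.93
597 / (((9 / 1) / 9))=597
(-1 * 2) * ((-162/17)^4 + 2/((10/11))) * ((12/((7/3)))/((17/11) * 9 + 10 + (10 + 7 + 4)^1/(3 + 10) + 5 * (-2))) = -422216457234/77256925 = -5465.10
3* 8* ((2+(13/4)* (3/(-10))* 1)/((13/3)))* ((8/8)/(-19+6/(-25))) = -0.30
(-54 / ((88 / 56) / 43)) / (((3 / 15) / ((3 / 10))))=-24381 / 11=-2216.45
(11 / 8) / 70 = 11 / 560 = 0.02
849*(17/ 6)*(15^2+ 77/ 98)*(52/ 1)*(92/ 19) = 18188254916/ 133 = 136753796.36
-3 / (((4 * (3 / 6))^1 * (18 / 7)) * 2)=-7 / 24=-0.29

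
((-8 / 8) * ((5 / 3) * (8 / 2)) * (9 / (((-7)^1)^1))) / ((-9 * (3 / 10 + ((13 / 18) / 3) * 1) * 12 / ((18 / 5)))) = -270 / 511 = -0.53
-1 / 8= -0.12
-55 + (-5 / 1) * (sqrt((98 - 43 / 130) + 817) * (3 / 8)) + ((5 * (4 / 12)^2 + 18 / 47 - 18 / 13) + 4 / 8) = -3 * sqrt(15457910) / 208 - 604297 / 10998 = -111.65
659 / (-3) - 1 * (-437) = 652 / 3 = 217.33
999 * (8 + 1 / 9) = 8103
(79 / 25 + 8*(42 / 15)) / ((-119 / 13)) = -8307 / 2975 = -2.79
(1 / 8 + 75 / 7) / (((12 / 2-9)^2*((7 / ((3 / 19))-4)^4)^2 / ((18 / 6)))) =1327509 / 2573184872360041016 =0.00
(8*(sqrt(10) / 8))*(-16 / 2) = -8*sqrt(10) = -25.30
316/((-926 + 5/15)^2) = 2844/7711729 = 0.00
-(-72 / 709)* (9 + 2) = 792 / 709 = 1.12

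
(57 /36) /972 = 0.00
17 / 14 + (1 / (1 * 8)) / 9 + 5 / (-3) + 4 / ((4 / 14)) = 6835 / 504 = 13.56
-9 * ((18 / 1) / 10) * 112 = -9072 / 5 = -1814.40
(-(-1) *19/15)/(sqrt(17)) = 19 *sqrt(17)/255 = 0.31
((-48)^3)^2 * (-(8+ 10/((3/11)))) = -546299707392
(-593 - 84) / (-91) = 677 / 91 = 7.44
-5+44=39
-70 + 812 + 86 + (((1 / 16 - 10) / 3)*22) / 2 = 12665 / 16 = 791.56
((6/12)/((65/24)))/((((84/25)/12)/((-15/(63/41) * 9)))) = -36900/637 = -57.93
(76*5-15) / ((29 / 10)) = 3650 / 29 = 125.86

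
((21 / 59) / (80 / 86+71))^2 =90601 / 3700167241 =0.00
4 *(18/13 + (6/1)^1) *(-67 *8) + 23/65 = -1029097/65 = -15832.26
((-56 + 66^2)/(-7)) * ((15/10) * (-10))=64500/7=9214.29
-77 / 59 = -1.31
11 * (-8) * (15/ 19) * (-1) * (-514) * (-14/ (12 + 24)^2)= 197890/ 513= 385.75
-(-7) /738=7 /738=0.01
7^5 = 16807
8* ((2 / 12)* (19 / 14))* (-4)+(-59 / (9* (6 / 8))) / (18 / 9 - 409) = -555124 / 76923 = -7.22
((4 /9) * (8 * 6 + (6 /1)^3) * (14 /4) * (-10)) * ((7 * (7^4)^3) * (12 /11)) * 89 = -38631586229479040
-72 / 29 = -2.48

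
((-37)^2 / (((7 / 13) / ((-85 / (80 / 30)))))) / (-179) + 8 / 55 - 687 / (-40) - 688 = -60078061 / 275660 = -217.94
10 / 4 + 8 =21 / 2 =10.50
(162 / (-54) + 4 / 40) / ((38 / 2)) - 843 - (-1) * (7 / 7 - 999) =-349819 / 190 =-1841.15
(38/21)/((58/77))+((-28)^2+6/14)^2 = 615330.59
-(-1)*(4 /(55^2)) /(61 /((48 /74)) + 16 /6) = 96 /7021025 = 0.00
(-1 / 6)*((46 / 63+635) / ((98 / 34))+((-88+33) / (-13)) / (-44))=-36.74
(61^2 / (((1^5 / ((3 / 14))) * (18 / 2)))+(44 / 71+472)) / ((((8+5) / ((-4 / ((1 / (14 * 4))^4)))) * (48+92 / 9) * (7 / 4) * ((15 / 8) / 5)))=-5374188388352 / 120913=-44446737.64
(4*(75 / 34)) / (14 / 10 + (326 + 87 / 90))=4500 / 167467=0.03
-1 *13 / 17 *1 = -13 / 17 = -0.76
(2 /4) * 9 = 9 /2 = 4.50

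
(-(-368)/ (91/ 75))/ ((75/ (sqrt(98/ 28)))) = 184*sqrt(14)/ 91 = 7.57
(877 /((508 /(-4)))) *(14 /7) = -1754 /127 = -13.81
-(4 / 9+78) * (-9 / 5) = 706 / 5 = 141.20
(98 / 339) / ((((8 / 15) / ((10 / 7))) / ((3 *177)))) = 411.17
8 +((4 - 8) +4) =8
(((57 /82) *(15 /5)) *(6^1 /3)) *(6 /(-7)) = -1026 /287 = -3.57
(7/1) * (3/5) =4.20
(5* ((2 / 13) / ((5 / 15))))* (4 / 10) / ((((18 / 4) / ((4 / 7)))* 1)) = 32 / 273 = 0.12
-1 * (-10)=10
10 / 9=1.11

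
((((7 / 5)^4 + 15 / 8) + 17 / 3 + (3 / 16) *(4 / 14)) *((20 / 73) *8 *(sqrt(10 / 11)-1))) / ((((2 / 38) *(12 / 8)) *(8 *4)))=-5704123 / 574875 + 5704123 *sqrt(110) / 6323625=-0.46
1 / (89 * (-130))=-1 / 11570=-0.00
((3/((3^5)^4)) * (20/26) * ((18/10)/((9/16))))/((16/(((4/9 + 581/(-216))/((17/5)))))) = -2425/27740856694356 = -0.00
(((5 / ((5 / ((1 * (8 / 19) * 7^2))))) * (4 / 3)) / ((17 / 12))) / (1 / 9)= 56448 / 323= 174.76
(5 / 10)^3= 1 / 8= 0.12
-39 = -39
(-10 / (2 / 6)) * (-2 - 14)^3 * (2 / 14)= 122880 / 7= 17554.29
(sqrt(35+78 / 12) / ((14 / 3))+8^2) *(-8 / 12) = -128 / 3- sqrt(166) / 14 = -43.59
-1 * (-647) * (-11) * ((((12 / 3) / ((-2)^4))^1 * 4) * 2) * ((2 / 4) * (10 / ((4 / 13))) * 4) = -925210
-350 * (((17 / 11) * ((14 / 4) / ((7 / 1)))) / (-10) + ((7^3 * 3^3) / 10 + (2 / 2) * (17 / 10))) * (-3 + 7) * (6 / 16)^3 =-192873555 / 2816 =-68492.03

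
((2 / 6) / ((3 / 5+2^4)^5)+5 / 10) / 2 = 11817128179 / 47268487716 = 0.25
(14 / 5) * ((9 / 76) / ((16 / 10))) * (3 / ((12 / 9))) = 567 / 1216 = 0.47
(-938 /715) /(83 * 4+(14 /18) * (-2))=-4221 /1063205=-0.00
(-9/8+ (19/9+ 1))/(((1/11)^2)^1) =17303/72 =240.32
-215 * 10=-2150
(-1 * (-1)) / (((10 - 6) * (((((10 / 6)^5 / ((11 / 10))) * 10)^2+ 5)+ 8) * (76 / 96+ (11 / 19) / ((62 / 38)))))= 1328956794 / 83380011367681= 0.00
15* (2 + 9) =165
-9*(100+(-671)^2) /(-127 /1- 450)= 7024.38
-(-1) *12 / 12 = 1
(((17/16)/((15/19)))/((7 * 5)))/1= 323/8400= 0.04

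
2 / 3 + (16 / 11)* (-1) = -26 / 33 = -0.79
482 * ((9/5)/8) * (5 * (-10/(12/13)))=-46995/8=-5874.38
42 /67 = 0.63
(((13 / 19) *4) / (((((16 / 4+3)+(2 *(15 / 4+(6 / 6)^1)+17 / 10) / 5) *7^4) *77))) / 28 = 325 / 5679976071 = 0.00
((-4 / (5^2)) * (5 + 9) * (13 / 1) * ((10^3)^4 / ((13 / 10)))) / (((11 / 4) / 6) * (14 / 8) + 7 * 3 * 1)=-307200000000000 / 299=-1027424749163.88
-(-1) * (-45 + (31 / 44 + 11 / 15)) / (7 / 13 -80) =373763 / 681780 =0.55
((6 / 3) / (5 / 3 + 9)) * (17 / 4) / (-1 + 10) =17 / 192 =0.09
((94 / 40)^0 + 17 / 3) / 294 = 10 / 441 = 0.02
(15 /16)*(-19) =-285 /16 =-17.81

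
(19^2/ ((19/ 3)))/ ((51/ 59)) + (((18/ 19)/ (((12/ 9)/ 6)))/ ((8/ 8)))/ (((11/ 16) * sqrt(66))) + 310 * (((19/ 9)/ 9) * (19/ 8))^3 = 216 * sqrt(66)/ 2299 + 276476708851/ 2312831232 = 120.30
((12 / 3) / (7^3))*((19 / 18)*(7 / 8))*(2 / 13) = 19 / 11466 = 0.00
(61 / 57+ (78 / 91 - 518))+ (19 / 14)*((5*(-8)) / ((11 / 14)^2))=-29160833 / 48279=-604.01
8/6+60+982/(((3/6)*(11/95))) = 561764/33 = 17023.15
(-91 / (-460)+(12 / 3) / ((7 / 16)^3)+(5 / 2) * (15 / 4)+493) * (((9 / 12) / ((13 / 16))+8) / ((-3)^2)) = 559587741 / 1025570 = 545.64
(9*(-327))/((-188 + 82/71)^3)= 39012299/86468159448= 0.00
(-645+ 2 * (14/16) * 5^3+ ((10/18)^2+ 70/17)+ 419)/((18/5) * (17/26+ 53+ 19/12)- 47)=-1010945/54366714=-0.02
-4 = -4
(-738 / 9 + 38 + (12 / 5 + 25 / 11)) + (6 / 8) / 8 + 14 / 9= -37.68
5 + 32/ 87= 467/ 87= 5.37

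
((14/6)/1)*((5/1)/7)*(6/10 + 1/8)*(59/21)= 1711/504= 3.39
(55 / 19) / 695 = 11 / 2641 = 0.00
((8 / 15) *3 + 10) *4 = 232 / 5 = 46.40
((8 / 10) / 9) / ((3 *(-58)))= -2 / 3915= -0.00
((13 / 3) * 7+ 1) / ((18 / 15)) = 235 / 9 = 26.11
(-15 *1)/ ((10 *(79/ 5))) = -0.09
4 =4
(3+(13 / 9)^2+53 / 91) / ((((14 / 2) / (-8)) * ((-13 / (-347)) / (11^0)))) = -115995160 / 670761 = -172.93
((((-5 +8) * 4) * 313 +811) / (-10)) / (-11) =4567 / 110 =41.52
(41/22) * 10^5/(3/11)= 2050000/3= 683333.33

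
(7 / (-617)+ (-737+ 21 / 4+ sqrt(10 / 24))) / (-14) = 1805987 / 34552 -sqrt(15) / 84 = 52.22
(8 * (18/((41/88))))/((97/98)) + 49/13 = 16339001/51701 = 316.03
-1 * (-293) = 293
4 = 4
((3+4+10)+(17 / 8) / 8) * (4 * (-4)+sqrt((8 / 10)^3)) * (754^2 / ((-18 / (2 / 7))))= 157052545 / 63-31410509 * sqrt(5) / 630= 2381411.77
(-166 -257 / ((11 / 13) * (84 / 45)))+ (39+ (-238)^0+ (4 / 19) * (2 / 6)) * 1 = -5067379 / 17556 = -288.64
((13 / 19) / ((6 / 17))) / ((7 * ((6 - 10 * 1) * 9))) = -221 / 28728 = -0.01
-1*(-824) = 824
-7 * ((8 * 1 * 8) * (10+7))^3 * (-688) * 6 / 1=37215547686912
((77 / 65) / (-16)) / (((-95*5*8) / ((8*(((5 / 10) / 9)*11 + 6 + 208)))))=297451 / 8892000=0.03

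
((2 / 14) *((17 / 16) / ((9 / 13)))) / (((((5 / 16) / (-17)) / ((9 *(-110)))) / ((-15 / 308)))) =-56355 / 98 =-575.05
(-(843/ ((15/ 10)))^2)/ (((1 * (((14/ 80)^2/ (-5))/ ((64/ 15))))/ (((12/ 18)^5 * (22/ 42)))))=11384533811200/ 750141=15176525.23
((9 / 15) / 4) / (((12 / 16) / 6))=6 / 5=1.20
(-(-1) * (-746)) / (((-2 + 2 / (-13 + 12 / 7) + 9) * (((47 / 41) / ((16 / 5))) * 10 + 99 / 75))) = -483258800 / 21667261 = -22.30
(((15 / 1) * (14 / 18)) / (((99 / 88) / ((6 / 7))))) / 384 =5 / 216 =0.02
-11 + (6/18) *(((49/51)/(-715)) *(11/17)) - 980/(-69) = 12453328/3888495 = 3.20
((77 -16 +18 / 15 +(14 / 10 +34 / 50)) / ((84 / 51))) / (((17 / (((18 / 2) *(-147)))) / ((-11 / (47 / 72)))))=60137154 / 1175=51180.56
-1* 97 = -97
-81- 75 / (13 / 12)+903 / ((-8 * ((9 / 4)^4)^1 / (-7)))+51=-1944718 / 28431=-68.40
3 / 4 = 0.75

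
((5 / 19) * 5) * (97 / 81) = 2425 / 1539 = 1.58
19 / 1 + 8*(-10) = -61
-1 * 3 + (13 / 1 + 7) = 17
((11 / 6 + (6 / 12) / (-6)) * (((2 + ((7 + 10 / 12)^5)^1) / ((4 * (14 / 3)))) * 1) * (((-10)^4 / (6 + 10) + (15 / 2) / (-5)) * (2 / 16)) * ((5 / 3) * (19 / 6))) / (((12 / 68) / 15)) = 2309551882864475 / 23887872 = 96683031.58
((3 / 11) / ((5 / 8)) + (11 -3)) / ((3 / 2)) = 928 / 165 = 5.62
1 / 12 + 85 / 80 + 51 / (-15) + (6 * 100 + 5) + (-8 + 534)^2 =66546899 / 240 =277278.75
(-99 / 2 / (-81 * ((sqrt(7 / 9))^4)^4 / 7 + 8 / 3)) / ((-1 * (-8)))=-52612659 / 9498128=-5.54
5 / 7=0.71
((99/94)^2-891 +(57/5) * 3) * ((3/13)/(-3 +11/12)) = 340239771/3589625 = 94.78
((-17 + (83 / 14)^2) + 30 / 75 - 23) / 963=-4363 / 943740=-0.00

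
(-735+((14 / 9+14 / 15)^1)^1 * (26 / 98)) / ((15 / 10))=-462634 / 945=-489.56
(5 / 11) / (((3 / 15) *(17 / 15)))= 375 / 187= 2.01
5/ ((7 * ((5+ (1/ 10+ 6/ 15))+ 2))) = 2/ 21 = 0.10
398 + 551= 949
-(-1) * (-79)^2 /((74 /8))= 24964 /37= 674.70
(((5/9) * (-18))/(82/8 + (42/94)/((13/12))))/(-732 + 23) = 24440/18475831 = 0.00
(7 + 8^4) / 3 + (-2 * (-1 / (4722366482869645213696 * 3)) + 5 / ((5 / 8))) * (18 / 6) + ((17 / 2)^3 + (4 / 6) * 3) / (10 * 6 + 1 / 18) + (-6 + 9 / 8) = 10697662091389204135552224427 / 7657317251973129714008064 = 1397.05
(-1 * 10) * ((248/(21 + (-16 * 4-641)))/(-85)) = -124/2907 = -0.04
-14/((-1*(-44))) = -7/22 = -0.32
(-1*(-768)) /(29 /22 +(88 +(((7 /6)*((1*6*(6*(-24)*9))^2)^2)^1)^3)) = 5632 /569136996978828915145724519533801174028204901007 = 0.00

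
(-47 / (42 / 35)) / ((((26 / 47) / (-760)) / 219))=153194150 / 13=11784165.38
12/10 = 6/5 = 1.20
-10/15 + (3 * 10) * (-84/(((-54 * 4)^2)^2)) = -20155427/30233088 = -0.67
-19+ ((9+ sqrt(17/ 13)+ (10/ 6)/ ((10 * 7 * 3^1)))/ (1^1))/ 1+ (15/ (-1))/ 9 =-1469/ 126+ sqrt(221)/ 13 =-10.52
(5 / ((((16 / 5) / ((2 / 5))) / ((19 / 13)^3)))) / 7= 34295 / 123032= 0.28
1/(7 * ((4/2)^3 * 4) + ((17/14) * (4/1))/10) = 35/7857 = 0.00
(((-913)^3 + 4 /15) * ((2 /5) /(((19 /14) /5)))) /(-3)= 319640368628 /855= 373848384.36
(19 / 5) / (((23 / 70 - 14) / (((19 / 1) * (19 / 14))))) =-6859 / 957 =-7.17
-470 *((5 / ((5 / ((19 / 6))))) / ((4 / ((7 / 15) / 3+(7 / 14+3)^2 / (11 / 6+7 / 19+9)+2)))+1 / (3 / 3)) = -463107779 / 275832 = -1678.95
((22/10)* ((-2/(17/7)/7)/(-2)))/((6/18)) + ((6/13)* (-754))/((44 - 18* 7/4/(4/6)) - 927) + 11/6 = 2.60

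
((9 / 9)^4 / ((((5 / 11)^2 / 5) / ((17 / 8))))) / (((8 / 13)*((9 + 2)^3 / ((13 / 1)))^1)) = 2873 / 3520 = 0.82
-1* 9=-9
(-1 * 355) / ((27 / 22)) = -7810 / 27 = -289.26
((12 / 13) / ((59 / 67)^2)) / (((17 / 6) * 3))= 107736 / 769301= 0.14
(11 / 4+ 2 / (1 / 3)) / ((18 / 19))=665 / 72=9.24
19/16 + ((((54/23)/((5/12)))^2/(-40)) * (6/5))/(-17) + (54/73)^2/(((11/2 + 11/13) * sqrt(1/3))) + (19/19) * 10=25272 * sqrt(3)/293095 + 1011130723/89930000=11.39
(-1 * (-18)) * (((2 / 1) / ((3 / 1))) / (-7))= -12 / 7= -1.71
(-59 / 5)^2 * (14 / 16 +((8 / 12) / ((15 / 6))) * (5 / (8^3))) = 122.20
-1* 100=-100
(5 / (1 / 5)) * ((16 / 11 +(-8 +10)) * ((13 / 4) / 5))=1235 / 22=56.14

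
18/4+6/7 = 75/14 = 5.36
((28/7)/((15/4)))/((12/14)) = 56/45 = 1.24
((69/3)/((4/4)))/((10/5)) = 23/2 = 11.50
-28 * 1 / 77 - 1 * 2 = -26 / 11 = -2.36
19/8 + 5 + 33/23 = 8.81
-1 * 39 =-39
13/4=3.25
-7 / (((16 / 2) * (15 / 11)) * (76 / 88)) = -847 / 1140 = -0.74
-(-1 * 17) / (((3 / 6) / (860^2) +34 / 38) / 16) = 7644505600 / 25146419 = 304.00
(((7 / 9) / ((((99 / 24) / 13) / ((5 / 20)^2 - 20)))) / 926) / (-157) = 0.00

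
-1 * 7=-7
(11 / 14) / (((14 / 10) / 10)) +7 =618 / 49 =12.61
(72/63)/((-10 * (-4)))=1/35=0.03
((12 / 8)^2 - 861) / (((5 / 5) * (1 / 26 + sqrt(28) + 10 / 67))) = 978346395 / 169721726 - 5211863670 * sqrt(7) / 84860863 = -156.73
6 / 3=2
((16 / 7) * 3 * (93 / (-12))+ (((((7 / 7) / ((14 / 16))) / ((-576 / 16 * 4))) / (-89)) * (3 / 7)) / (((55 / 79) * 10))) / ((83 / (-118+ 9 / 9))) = 29826994119 / 398159300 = 74.91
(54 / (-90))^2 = 9 / 25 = 0.36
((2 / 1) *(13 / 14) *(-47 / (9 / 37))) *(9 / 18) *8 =-1435.37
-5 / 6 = -0.83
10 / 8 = 5 / 4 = 1.25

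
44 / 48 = 0.92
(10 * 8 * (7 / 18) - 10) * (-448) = -85120 / 9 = -9457.78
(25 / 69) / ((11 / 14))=350 / 759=0.46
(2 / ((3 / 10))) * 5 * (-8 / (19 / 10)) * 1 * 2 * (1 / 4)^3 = -250 / 57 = -4.39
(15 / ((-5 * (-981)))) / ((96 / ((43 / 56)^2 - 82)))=-28367 / 10938368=-0.00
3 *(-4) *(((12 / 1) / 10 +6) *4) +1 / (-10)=-3457 / 10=-345.70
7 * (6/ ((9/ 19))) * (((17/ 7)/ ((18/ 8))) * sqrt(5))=2584 * sqrt(5)/ 27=214.00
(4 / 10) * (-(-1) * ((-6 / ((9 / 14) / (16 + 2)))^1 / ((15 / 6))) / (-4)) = 168 / 25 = 6.72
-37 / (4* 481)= -1 / 52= -0.02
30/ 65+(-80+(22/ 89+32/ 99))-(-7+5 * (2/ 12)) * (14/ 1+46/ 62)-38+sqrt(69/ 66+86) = -185065411/ 7101666+sqrt(42130)/ 22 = -16.73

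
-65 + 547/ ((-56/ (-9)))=1283/ 56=22.91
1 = 1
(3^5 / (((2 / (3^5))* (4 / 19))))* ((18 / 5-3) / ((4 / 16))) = 3365793 / 10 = 336579.30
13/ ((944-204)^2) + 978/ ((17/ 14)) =7497739421/ 9309200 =805.41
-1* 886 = -886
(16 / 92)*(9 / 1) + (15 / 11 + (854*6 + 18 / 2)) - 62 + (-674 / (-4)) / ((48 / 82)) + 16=65307797 / 12144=5377.78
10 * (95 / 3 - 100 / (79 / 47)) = -65950 / 237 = -278.27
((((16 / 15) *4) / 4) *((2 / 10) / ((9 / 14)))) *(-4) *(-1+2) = -896 / 675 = -1.33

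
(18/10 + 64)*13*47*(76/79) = 15277444/395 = 38677.07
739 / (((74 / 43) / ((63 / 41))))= 2001951 / 3034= 659.84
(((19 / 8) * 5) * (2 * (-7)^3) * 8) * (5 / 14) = -23275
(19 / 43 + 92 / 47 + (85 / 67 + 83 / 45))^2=1128210239723281 / 37128487689225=30.39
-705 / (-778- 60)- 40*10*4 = -1340095 / 838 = -1599.16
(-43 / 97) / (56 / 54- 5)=0.11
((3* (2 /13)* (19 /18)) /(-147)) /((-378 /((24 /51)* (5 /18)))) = 190 /165781161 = 0.00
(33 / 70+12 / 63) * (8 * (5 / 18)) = 278 / 189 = 1.47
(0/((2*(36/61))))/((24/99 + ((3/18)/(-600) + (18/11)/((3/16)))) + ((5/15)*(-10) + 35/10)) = 0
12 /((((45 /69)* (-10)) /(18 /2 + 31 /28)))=-18.60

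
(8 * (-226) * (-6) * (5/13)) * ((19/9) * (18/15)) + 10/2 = 137473/13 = 10574.85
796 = 796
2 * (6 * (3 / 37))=36 / 37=0.97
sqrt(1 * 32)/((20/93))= 26.30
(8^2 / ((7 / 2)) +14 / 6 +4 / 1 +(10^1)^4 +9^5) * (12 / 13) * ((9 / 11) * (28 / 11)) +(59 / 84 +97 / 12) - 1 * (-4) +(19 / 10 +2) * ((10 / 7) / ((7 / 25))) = 132822.65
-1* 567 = -567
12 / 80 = 3 / 20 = 0.15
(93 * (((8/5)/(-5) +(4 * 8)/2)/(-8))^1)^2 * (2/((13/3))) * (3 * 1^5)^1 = 373792482/8125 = 46005.23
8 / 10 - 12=-56 / 5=-11.20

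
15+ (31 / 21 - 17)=-11 / 21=-0.52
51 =51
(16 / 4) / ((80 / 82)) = 41 / 10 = 4.10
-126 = -126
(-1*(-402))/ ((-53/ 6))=-2412/ 53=-45.51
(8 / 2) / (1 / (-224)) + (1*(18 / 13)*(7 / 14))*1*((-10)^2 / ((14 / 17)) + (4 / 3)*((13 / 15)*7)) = -366882 / 455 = -806.33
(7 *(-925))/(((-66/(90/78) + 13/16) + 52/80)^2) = -5920000/2840383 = -2.08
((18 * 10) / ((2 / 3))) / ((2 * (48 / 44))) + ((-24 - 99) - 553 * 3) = -6633 / 4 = -1658.25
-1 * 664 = -664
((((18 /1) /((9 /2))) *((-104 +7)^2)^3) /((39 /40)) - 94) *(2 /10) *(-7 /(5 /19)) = -17725644264401542 /975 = -18180147963488.76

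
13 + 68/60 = 212/15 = 14.13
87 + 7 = 94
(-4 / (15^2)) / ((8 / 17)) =-17 / 450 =-0.04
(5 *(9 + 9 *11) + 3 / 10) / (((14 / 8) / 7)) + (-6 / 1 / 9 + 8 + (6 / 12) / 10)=2168.58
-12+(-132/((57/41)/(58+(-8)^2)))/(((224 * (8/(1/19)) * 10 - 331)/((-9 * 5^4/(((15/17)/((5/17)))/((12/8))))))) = 180481176/2154277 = 83.78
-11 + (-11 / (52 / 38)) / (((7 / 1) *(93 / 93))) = -2211 / 182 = -12.15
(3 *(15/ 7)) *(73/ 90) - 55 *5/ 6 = -853/ 21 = -40.62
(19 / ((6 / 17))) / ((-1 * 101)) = -323 / 606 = -0.53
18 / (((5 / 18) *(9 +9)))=18 / 5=3.60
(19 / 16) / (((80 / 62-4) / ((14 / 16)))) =-589 / 1536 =-0.38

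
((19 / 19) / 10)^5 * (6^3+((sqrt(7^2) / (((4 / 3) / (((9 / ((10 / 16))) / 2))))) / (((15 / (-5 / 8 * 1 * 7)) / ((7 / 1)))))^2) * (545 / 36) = 119599269 / 128000000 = 0.93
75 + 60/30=77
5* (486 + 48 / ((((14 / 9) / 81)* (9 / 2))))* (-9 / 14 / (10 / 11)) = -360855 / 98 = -3682.19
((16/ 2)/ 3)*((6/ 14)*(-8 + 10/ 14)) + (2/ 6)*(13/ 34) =-40979/ 4998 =-8.20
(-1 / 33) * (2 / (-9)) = 0.01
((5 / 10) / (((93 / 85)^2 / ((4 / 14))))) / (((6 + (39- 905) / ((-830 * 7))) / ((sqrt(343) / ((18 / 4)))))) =41977250 * sqrt(7) / 1390473783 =0.08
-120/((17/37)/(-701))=3112440/17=183084.71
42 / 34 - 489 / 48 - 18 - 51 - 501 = -157475 / 272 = -578.95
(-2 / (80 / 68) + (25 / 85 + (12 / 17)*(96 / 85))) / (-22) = 1759 / 63580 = 0.03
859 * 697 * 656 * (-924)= -362912354112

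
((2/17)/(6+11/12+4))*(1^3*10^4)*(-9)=-2160000/2227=-969.91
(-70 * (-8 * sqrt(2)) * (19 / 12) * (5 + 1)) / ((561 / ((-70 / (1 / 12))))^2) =417088000 * sqrt(2) / 34969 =16867.84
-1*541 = -541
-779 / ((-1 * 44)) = 779 / 44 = 17.70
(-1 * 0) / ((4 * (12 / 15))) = 0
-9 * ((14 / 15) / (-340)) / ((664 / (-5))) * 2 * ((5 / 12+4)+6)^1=-0.00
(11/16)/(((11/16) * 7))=0.14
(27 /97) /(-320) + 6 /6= 31013 /31040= 1.00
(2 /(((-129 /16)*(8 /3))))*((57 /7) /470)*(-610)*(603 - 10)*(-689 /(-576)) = 473540743 /679056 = 697.35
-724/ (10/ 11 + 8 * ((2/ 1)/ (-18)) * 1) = -35838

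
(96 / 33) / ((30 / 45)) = 48 / 11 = 4.36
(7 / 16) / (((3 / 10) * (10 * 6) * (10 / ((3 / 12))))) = 7 / 11520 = 0.00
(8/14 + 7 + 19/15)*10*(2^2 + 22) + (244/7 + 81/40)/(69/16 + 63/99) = 210836462/91455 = 2305.36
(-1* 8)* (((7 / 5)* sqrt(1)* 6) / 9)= -112 / 15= -7.47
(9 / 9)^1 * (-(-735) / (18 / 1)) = 245 / 6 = 40.83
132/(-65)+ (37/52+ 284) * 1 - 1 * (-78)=93777/260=360.68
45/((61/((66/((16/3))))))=4455/488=9.13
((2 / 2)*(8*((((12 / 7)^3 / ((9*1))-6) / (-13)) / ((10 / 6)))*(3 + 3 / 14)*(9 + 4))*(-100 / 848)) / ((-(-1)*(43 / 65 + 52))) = -27290250 / 145195673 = -0.19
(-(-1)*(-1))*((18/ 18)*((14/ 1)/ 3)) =-14/ 3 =-4.67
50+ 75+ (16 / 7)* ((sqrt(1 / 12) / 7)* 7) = 125.66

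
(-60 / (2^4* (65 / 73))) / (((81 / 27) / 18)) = -657 / 26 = -25.27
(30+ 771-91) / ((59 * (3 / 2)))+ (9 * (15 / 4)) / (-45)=5149 / 708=7.27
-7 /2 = -3.50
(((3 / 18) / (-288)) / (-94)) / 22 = 1 / 3573504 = 0.00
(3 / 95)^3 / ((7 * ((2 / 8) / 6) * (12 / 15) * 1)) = 162 / 1200325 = 0.00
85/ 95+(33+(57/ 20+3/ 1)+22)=23463/ 380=61.74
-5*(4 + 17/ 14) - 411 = -437.07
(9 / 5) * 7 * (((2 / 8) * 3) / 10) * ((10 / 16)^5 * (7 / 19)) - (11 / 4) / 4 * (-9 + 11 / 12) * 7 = 581763581 / 14942208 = 38.93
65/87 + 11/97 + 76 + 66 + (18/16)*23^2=737.99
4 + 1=5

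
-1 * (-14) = 14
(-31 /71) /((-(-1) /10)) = -310 /71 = -4.37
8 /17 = 0.47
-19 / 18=-1.06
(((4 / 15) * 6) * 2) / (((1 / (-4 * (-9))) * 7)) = 576 / 35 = 16.46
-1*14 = -14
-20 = -20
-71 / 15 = -4.73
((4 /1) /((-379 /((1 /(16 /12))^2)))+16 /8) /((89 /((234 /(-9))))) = -39299 /67462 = -0.58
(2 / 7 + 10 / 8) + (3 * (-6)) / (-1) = 547 / 28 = 19.54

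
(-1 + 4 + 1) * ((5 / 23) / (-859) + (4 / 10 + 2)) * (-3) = -2844708 / 98785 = -28.80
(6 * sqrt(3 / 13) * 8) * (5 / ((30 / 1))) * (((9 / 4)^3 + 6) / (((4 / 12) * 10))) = 3339 * sqrt(39) / 1040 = 20.05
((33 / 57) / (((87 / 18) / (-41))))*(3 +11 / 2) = -23001 / 551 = -41.74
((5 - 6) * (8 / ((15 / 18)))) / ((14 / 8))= -192 / 35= -5.49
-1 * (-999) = 999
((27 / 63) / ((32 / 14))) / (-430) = -3 / 6880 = -0.00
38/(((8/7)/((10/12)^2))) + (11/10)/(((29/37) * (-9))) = 159623/6960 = 22.93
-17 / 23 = -0.74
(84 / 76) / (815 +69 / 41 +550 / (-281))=0.00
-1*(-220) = 220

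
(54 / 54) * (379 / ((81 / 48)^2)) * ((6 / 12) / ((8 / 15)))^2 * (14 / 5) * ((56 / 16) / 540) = 18571 / 8748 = 2.12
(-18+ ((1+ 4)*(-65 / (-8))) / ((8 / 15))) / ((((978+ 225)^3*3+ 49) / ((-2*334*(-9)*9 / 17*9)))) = 26661717 / 83567637280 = 0.00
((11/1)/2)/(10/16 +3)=44/29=1.52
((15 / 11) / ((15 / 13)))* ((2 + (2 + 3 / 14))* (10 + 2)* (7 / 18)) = 767 / 33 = 23.24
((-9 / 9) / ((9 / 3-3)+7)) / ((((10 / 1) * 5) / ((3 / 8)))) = -3 / 2800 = -0.00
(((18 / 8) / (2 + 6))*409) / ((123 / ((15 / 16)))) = 18405 / 20992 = 0.88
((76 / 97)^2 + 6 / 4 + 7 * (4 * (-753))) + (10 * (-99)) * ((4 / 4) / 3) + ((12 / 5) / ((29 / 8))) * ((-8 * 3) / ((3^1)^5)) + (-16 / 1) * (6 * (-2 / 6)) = -1575113836163 / 73672470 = -21379.95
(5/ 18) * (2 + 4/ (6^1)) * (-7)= -140/ 27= -5.19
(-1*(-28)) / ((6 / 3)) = 14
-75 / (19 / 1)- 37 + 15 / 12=-3017 / 76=-39.70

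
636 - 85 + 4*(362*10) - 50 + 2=14983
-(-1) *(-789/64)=-789/64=-12.33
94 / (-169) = -94 / 169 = -0.56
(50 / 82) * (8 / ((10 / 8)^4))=2048 / 1025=2.00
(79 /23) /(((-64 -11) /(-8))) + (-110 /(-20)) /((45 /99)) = 43009 /3450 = 12.47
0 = 0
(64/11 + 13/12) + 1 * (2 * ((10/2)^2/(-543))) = 162691/23892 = 6.81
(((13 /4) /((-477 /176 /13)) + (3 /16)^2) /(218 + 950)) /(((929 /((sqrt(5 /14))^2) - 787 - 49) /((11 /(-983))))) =104462765 /1237424265289728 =0.00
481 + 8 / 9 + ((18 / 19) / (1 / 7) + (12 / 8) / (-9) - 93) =135211 / 342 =395.35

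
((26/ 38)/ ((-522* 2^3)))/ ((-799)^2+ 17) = -13/ 50654637792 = -0.00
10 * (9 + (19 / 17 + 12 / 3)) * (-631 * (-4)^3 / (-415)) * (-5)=96921600 / 1411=68690.01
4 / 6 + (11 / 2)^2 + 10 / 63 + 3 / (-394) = 31.07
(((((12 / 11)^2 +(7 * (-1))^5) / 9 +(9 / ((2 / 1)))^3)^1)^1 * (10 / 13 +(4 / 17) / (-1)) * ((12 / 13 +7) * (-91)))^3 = 285221097679949278855576183810259533 / 892155247573651776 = 319698952010482775.59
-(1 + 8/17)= -25/17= -1.47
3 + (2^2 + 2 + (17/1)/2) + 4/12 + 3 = 125/6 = 20.83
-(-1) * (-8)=-8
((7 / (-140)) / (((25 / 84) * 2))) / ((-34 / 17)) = 21 / 500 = 0.04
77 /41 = 1.88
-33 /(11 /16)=-48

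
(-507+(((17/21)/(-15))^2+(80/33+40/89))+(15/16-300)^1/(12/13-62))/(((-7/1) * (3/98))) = 616087331024401/264446305200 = 2329.73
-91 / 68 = -1.34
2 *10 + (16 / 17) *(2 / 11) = 3772 / 187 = 20.17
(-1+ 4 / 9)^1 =-5 / 9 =-0.56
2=2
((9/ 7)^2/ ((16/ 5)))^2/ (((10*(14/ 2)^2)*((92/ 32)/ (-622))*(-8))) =10202355/ 692717312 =0.01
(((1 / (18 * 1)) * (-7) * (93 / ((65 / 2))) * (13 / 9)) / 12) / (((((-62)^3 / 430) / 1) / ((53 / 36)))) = 15953 / 44836416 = 0.00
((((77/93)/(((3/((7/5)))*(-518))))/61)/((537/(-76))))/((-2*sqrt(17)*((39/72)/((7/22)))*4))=-0.00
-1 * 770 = -770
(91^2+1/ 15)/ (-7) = -124216/ 105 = -1183.01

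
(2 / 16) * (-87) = -87 / 8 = -10.88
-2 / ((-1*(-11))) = -2 / 11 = -0.18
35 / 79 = 0.44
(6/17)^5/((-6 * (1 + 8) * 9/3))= -48/1419857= -0.00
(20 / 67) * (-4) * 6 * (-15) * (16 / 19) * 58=6681600 / 1273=5248.70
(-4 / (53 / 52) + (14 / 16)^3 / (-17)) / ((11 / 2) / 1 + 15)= -0.19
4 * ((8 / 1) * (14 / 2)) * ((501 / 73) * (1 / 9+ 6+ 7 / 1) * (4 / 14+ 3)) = 14503616 / 219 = 66226.56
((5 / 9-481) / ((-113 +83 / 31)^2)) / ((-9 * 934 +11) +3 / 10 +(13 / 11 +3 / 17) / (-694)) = 67409353649 / 14335442174868570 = 0.00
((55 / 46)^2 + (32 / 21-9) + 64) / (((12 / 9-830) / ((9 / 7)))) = -23176953 / 257758424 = -0.09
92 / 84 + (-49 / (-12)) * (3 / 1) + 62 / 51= 14.56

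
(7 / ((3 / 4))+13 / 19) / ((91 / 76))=2284 / 273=8.37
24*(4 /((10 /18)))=864 /5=172.80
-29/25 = -1.16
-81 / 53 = -1.53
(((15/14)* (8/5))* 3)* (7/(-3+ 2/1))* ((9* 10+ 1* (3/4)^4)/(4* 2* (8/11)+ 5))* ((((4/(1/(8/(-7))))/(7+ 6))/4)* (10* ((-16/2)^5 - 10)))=-26795769165/3094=-8660558.88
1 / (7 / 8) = 8 / 7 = 1.14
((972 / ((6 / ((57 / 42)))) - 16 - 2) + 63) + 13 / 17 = 31609 / 119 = 265.62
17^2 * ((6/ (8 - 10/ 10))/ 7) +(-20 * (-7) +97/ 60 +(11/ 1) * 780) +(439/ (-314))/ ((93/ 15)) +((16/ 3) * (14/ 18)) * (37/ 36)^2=91389826448429/ 10431246420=8761.16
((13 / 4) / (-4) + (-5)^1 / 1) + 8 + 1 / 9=331 / 144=2.30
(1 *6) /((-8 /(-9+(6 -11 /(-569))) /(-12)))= -15264 /569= -26.83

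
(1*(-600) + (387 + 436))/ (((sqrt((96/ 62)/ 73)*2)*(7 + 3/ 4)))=223*sqrt(6789)/ 186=98.79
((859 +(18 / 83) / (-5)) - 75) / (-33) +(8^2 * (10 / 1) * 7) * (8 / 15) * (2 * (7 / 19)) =150641794 / 86735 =1736.81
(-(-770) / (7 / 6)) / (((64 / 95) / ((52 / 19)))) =10725 / 4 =2681.25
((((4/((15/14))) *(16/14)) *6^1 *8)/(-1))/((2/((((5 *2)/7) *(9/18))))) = -512/7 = -73.14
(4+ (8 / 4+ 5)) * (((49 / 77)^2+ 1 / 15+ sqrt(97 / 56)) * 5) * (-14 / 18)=-55 * sqrt(1358) / 36 -5992 / 297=-76.48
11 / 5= 2.20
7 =7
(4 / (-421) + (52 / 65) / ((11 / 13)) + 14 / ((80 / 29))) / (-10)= -1113469 / 1852400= -0.60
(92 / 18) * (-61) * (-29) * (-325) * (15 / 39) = -10171750 / 9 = -1130194.44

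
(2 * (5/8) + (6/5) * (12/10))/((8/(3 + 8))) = 2959/800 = 3.70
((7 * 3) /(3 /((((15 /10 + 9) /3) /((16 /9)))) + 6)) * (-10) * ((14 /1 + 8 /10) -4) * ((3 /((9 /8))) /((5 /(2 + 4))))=-381024 /395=-964.62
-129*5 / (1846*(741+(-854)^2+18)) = -129 / 269543690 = -0.00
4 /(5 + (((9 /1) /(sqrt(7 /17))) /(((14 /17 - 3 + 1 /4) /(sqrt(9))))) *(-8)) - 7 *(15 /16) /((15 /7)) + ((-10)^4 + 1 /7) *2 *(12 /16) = 7696512 *sqrt(119) /3664531673 + 6155243955951833 /410427547376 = 14997.17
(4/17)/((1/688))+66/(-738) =338309/2091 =161.79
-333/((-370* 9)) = 1/10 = 0.10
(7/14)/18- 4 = -143/36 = -3.97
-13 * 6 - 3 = -81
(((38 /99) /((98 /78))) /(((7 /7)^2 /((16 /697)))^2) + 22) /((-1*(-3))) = 17282295830 /2356659459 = 7.33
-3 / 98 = -0.03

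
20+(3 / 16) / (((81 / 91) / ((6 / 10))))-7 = 13.13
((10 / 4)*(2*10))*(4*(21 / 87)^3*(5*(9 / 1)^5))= 20253807000 / 24389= 830448.44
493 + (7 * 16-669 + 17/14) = -879/14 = -62.79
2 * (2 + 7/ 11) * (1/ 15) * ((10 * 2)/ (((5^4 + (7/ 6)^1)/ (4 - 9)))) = -2320/ 41327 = -0.06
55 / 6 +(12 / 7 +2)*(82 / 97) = 50137 / 4074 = 12.31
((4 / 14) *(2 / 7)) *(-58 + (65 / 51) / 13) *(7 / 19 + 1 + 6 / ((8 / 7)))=-1485359 / 47481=-31.28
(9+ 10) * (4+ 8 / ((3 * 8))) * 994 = 245518 / 3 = 81839.33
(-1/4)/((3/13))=-13/12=-1.08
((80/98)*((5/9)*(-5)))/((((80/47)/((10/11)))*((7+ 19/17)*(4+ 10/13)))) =-1298375/41505156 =-0.03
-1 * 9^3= -729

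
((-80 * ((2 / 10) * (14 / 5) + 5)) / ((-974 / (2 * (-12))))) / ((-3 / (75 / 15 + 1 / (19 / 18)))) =1005248 / 46265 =21.73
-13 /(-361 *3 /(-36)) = -156 /361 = -0.43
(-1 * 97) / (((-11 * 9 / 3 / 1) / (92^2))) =821008 / 33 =24879.03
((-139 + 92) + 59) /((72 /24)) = 4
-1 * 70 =-70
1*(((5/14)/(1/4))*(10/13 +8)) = 1140/91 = 12.53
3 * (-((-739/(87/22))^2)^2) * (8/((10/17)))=-4750916413088318528/95482935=-49756706924.52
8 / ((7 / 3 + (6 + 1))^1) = 0.86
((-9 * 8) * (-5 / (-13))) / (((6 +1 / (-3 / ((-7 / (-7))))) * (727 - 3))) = -270 / 40001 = -0.01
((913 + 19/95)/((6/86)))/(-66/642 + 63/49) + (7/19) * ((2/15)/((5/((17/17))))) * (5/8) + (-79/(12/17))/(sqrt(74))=5588175257/505020 - 1343 * sqrt(74)/888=11052.25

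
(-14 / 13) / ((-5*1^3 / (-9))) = -126 / 65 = -1.94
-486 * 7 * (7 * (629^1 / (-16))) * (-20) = -37447515 / 2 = -18723757.50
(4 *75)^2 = 90000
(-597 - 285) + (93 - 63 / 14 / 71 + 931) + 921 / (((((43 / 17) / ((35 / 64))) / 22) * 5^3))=432262819 / 2442400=176.98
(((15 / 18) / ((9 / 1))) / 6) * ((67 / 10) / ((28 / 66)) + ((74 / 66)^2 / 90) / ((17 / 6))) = 122835061 / 503849808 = 0.24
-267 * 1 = -267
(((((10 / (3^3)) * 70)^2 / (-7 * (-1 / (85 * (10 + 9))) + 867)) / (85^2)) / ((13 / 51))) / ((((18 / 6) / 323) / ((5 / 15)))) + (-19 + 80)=607244123923 / 9952356843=61.02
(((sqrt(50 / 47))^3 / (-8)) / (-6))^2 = 15625 / 29901024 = 0.00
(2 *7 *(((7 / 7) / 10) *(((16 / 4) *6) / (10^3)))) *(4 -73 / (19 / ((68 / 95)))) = 47376 / 1128125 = 0.04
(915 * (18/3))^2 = 30140100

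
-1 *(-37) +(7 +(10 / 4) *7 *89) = 3203 / 2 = 1601.50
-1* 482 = -482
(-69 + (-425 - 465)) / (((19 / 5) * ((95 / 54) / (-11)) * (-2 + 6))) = 284823 / 722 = 394.49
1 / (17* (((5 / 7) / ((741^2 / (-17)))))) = -3843567 / 1445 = -2659.91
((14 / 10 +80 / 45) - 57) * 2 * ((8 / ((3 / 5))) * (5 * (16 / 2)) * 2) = -3100160 / 27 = -114820.74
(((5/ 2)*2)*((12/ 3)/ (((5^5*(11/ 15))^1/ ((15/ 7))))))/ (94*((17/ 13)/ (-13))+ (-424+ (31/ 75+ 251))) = -9126/ 88834361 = -0.00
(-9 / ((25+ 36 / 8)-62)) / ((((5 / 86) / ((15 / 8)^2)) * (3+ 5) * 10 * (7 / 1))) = 3483 / 116480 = 0.03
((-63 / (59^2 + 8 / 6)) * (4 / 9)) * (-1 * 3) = 252 / 10447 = 0.02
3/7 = 0.43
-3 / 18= -1 / 6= -0.17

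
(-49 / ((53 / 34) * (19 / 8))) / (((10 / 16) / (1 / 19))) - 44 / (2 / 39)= -82187194 / 95665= -859.11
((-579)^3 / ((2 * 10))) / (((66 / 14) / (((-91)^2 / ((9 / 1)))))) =-416728067119 / 220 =-1894218486.90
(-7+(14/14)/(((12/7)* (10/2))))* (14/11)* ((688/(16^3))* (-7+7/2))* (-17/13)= -14793247/2196480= -6.73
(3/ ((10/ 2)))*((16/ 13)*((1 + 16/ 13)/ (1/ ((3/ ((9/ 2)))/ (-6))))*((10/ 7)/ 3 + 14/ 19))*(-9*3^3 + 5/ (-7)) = 383126656/ 7080255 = 54.11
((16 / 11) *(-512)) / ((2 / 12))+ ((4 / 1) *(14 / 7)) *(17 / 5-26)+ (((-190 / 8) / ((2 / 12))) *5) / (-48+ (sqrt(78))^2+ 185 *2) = -8185663 / 1760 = -4650.94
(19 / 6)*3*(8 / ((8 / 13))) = 247 / 2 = 123.50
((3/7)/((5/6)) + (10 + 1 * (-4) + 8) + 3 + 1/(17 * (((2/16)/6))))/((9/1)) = 2.26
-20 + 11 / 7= -129 / 7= -18.43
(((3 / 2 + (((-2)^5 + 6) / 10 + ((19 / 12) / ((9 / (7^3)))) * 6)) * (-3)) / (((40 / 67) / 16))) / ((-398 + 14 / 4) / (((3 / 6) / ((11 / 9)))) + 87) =1088281 / 32900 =33.08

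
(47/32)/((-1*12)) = -47/384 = -0.12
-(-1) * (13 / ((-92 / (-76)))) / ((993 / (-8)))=-1976 / 22839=-0.09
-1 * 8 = -8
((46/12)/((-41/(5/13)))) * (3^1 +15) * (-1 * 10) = 3450/533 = 6.47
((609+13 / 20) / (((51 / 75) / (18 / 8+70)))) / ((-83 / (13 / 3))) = -13473265 / 3984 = -3381.84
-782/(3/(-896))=700672/3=233557.33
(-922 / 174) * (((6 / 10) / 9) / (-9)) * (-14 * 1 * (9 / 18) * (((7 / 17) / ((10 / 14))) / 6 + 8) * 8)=-53297132 / 2994975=-17.80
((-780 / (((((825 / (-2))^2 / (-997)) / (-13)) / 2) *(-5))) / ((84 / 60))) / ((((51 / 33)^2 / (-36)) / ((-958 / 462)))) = 10330642816 / 19471375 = 530.56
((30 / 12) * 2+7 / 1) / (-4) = -3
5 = 5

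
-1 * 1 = -1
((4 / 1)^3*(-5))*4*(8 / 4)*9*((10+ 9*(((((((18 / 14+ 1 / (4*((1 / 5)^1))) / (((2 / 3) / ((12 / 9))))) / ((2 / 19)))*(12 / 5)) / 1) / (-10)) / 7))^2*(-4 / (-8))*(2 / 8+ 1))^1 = -341036.93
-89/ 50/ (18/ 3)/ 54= -89/ 16200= -0.01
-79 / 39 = -2.03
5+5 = 10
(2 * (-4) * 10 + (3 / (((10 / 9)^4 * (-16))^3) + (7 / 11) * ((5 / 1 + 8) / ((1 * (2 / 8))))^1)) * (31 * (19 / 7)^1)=-1244878193582900581197 / 315392000000000000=-3947.08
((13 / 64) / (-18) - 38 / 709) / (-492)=52993 / 401849856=0.00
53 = 53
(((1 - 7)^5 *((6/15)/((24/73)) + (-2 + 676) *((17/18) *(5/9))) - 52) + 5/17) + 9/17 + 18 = -234550188/85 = -2759413.98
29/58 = 1/2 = 0.50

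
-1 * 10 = -10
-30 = -30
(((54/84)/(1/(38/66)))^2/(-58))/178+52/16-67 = -15608807229/244843984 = -63.75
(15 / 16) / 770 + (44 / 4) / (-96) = -419 / 3696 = -0.11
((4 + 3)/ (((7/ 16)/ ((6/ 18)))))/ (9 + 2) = 16/ 33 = 0.48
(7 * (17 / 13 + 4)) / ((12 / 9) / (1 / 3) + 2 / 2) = 483 / 65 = 7.43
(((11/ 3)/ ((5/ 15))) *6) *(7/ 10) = 231/ 5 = 46.20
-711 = -711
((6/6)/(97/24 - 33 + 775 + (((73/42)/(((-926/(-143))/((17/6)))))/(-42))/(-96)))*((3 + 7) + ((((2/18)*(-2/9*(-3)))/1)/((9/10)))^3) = 1666825229870080/124345206027259821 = 0.01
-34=-34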